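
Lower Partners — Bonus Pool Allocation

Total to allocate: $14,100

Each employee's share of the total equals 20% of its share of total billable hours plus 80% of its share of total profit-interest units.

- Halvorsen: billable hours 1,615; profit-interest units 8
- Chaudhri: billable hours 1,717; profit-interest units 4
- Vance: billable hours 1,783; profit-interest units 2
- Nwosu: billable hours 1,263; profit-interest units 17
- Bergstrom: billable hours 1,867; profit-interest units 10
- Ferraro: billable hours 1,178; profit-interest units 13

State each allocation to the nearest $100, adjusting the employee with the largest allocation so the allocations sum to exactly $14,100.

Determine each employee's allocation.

Halvorsen: $2,200; Chaudhri: $1,300; Vance: $1,000; Nwosu: $3,900; Bergstrom: $2,600; Ferraro: $3,100

Totals — billable hours 9,423, profit-interest units 54.
Combined weights (20% billable hours + 80% profit-interest units): Halvorsen 0.1528; Chaudhri 0.0957; Vance 0.0675; Nwosu 0.2787; Bergstrom 0.1878; Ferraro 0.2176.
Pro-rata amounts: Halvorsen 2,154.43; Chaudhri 1,349.40; Vance 951.37; Nwosu 3,929.09; Bergstrom 2,647.62; Ferraro 3,068.09.
At nearest $100: Halvorsen $2,200; Chaudhri $1,300; Vance $1,000; Nwosu $3,900; Bergstrom $2,600; Ferraro $3,100. Sum = $14,100.
No rounding difference to absorb.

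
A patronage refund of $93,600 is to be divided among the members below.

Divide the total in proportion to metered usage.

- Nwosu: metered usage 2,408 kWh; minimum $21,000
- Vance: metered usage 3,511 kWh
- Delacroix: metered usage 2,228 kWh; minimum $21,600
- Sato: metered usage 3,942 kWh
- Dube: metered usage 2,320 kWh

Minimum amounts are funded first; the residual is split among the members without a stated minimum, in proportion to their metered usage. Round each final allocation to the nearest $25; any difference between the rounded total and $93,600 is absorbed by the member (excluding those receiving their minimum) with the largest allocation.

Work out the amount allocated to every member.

Minimums first: Nwosu $21,000; Delacroix $21,600. Balance $51,000.
Balance split over remaining metered usage 9,773: Vance 18,322.01 → $18,325; Sato 20,571.17 → $20,575; Dube 12,106.82 → $12,100.

Nwosu: $21,000 | Vance: $18,325 | Delacroix: $21,600 | Sato: $20,575 | Dube: $12,100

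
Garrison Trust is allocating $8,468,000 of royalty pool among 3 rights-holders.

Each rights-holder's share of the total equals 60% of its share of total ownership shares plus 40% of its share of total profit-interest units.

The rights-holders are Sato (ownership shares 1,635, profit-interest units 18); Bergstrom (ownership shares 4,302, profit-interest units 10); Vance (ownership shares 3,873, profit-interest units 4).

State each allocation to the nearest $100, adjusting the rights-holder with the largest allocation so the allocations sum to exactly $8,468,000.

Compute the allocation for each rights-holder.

Sato: $2,752,100 | Bergstrom: $3,286,600 | Vance: $2,429,300

Totals — ownership shares 9,810, profit-interest units 32.
Blended shares (60% ownership shares + 40% profit-interest units): Sato 0.3250; Bergstrom 0.3881; Vance 0.2869.
Pro-rata amounts: Sato 2,752,100.00; Bergstrom 3,286,593.94; Vance 2,429,306.06.
Rounded to nearest $100: Sato $2,752,100; Bergstrom $3,286,600; Vance $2,429,300. Sum = $8,468,000.
Rounded total matches; no reconciliation needed.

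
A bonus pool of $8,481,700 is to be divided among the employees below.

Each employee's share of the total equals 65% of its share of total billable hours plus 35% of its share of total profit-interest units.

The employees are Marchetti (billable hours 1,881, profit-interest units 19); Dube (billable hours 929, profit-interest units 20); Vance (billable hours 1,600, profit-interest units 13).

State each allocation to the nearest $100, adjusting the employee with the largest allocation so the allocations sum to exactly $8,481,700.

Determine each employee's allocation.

Marchetti: $3,436,200 | Dube: $2,303,100 | Vance: $2,742,400

Billable hours total 4,410; profit-interest units total 52.
Composite weights (65% billable hours + 35% profit-interest units): Marchetti 0.4051; Dube 0.2715; Vance 0.3233.
Pro-rata amounts: Marchetti 3,436,186.99; Dube 2,303,144.76; Vance 2,742,368.25.
Rounded to nearest $100: Marchetti $3,436,200; Dube $2,303,100; Vance $2,742,400. Sum = $8,481,700.
No rounding difference to absorb.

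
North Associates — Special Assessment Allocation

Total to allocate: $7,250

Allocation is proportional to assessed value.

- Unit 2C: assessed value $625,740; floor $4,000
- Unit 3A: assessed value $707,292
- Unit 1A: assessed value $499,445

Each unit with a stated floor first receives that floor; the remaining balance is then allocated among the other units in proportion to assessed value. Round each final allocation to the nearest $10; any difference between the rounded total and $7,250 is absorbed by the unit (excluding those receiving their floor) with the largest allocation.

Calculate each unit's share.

Unit 2C: $4,000 | Unit 3A: $1,900 | Unit 1A: $1,350

Fund the minimums — Unit 2C $4,000. Remaining pool $3,250.
Remaining pool split over remaining assessed value 1,206,737: Unit 3A 1,904.89 → $1,900; Unit 1A 1,345.11 → $1,350.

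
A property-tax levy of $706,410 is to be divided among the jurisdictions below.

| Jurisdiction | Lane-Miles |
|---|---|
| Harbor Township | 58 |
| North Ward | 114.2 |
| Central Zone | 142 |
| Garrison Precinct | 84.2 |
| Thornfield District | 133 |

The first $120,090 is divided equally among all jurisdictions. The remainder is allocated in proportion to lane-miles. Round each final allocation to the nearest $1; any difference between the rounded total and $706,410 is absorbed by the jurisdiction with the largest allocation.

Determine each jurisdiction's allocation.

Harbor Township: $88,012 · North Ward: $150,021 · Central Zone: $180,693 · Garrison Precinct: $116,920 · Thornfield District: $170,764

$120,090 shared equally gives $24,018 per jurisdiction.
Remainder $586,320 by lane-miles (total 531.4): Harbor Township 63,994.28 → $63,994; North Ward 126,002.53 → $126,003; Central Zone 156,675.65 → $156,676; Garrison Precinct 92,902.04 → $92,902; Thornfield District 146,745.502 → $146,746.
Rounding difference −$1 on remainder applied to Central Zone.
Totals: Harbor Township $24,018 + $63,994 = $88,012; North Ward $24,018 + $126,003 = $150,021; Central Zone $24,018 + $156,675 = $180,693; Garrison Precinct $24,018 + $92,902 = $116,920; Thornfield District $24,018 + $146,746 = $170,764.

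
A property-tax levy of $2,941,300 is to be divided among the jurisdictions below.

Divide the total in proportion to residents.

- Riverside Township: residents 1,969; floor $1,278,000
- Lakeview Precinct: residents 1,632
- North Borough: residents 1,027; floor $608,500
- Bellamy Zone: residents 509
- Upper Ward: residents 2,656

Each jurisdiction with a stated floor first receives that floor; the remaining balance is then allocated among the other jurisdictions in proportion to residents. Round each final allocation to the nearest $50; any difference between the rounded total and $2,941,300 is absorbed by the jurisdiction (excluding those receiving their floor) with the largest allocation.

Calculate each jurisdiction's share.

Fund the minimums — Riverside Township $1,278,000; North Borough $608,500. Remaining pool $1,054,800.
Remaining pool split over remaining residents 4,797: Lakeview Precinct 358,856.29 → $358,850; Bellamy Zone 111,922.70 → $111,900; Upper Ward 584,021.01 → $584,000.
Rounding difference +$50 applied to Upper Ward → $584,050.

Riverside Township: $1,278,000 | Lakeview Precinct: $358,850 | North Borough: $608,500 | Bellamy Zone: $111,900 | Upper Ward: $584,050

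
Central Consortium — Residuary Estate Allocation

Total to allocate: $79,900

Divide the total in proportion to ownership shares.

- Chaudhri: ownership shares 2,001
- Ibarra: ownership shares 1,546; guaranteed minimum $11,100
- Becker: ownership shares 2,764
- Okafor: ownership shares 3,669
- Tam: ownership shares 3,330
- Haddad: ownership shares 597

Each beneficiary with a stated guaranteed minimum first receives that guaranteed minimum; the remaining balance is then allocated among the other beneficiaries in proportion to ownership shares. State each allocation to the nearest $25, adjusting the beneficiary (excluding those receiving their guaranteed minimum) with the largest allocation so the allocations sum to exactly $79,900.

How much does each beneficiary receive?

Chaudhri: $11,125 | Ibarra: $11,100 | Becker: $15,375 | Okafor: $20,450 | Tam: $18,525 | Haddad: $3,325

Guaranteed amounts: Ibarra $11,100. Balance $68,800.
Balance split over remaining ownership shares 12,361: Chaudhri 11,137.35 → $11,125; Becker 15,384.13 → $15,375; Okafor 20,421.26 → $20,425; Tam 18,534.42 → $18,525; Haddad 3,322.84 → $3,325.
Rounding difference +$25 applied to Okafor → $20,450.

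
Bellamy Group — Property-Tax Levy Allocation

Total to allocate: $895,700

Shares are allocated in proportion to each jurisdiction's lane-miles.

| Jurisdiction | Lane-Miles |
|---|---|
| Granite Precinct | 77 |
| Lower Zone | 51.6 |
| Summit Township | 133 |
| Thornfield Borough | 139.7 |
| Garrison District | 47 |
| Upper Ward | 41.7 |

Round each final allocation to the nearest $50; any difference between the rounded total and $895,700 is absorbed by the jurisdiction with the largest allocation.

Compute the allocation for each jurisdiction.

Combined lane-miles = 490.
Pro-rata amounts: Granite Precinct 77/490 × $895,700 = 140,752.86; Lower Zone 51.6/490 × $895,700 = 94,322.69; Summit Township 133/490 × $895,700 = 243,118.57; Thornfield Borough 139.7/490 × $895,700 = 255,365.90; Garrison District 47/490 × $895,700 = 85,914.08; Upper Ward 41.7/490 × $895,700 = 76,225.90.
After rounding ($50): Granite Precinct $140,750; Lower Zone $94,300; Summit Township $243,100; Thornfield Borough $255,350; Garrison District $85,900; Upper Ward $76,250. Sum = $895,650.
Difference $895,700 − $895,650 = +$50 applied to largest allocation (Thornfield Borough): Thornfield Borough becomes $255,400.

Granite Precinct: $140,750 · Lower Zone: $94,300 · Summit Township: $243,100 · Thornfield Borough: $255,400 · Garrison District: $85,900 · Upper Ward: $76,250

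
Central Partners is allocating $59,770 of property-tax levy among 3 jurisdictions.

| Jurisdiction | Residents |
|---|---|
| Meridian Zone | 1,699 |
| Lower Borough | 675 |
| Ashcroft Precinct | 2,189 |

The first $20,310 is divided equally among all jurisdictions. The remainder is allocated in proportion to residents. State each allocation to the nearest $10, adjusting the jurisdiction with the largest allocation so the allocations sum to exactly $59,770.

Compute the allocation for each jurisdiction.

Meridian Zone: $21,460 | Lower Borough: $12,610 | Ashcroft Precinct: $25,700

$20,310 shared equally gives $6,770 per jurisdiction.
Remainder $39,460 by residents (total 4,563): Meridian Zone 14,692.65 → $14,690; Lower Borough 5,837.28 → $5,840; Ashcroft Precinct 18,930.08 → $18,930.
Totals: Meridian Zone $6,770 + $14,690 = $21,460; Lower Borough $6,770 + $5,840 = $12,610; Ashcroft Precinct $6,770 + $18,930 = $25,700.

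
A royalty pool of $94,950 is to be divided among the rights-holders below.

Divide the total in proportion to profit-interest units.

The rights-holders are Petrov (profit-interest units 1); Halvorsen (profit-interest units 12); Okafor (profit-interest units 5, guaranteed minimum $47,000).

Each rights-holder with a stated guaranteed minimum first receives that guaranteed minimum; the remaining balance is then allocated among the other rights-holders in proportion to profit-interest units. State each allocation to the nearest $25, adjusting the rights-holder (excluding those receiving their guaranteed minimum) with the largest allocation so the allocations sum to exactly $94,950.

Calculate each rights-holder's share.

Petrov: $3,700 · Halvorsen: $44,250 · Okafor: $47,000

Minimums first: Okafor $47,000. Residual $47,950.
Residual split over remaining profit-interest units 13: Petrov 3,688.46 → $3,700; Halvorsen 44,261.54 → $44,250.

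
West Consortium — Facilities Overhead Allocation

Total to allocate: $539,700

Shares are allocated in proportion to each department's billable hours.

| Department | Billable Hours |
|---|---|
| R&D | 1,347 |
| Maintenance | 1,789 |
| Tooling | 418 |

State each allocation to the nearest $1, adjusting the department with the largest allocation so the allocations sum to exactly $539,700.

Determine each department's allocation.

Total billable hours = 3,554.
Unrounded shares: R&D 1,347/3,554 × $539,700 = 204,551.46; Maintenance 1,789/3,554 × $539,700 = 271,672.28; Tooling 418/3,554 × $539,700 = 63,476.25.
Rounded to nearest $1: R&D $204,551; Maintenance $271,672; Tooling $63,476. Sum = $539,699.
Difference $539,700 − $539,699 = +$1 applied to largest allocation (Maintenance): Maintenance becomes $271,673.

R&D: $204,551; Maintenance: $271,673; Tooling: $63,476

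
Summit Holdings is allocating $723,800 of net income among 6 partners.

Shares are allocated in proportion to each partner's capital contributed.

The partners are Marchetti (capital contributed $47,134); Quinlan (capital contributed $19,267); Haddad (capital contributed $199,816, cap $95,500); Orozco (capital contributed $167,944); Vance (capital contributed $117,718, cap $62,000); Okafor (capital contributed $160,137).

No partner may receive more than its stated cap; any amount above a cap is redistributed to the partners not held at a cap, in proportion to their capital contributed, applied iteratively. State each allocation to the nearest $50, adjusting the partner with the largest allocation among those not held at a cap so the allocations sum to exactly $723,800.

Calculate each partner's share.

Total capital contributed = 712,016.
Pro-rata shares before constraints: Marchetti 47,914.08; Quinlan 19,585.87; Haddad 203,122.99; Orozco 170,723.51; Vance 119,666.26; Okafor 162,787.30.
Cap binds for Haddad ($95,500), Vance ($62,000); remaining pool $566,300 reallocated over remaining capital contributed 394,482.
Remaining shares: Marchetti 67,663.38 → $67,650; Quinlan 27,658.81 → $27,650; Orozco 241,092.59 → $241,100; Okafor 229,885.22 → $229,900.

Marchetti: $67,650; Quinlan: $27,650; Haddad: $95,500; Orozco: $241,100; Vance: $62,000; Okafor: $229,900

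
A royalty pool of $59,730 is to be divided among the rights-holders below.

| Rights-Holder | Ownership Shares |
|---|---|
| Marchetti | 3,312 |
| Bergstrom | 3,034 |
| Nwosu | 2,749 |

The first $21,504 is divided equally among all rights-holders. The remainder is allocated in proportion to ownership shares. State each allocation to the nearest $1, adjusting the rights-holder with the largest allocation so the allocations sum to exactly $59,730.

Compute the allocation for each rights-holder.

First tranche $21,504 split equally: $7,168 each.
Remainder $38,226 by ownership shares (total 9,095): Marchetti 13,920.23 → $13,920; Bergstrom 12,751.81 → $12,752; Nwosu 11,553.96 → $11,554.
Totals: Marchetti $7,168 + $13,920 = $21,088; Bergstrom $7,168 + $12,752 = $19,920; Nwosu $7,168 + $11,554 = $18,722.

Marchetti: $21,088 · Bergstrom: $19,920 · Nwosu: $18,722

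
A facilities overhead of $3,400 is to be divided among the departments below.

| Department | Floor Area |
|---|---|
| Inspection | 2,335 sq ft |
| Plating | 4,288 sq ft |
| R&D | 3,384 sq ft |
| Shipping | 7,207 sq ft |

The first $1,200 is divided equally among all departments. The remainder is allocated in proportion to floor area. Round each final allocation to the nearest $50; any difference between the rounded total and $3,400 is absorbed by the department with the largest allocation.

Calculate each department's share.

Inspection: $600 | Plating: $850 | R&D: $750 | Shipping: $1,200

First tranche $1,200 split equally: $300 each.
Remainder $2,200 by floor area (total 17,214): Inspection 298.42 → $300; Plating 548.02 → $550; R&D 432.49 → $450; Shipping 921.08 → $900.
Totals: Inspection $300 + $300 = $600; Plating $300 + $550 = $850; R&D $300 + $450 = $750; Shipping $300 + $900 = $1,200.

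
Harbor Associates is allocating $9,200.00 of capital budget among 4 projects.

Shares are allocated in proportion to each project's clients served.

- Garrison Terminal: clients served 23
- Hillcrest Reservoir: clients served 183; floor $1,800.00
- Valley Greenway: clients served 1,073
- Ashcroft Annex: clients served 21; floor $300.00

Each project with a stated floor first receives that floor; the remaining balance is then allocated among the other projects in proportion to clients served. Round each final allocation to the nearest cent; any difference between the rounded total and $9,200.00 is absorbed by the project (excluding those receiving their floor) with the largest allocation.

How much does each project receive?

Garrison Terminal: $149.00 | Hillcrest Reservoir: $1,800.00 | Valley Greenway: $6,951.00 | Ashcroft Annex: $300.00

Guaranteed amounts: Hillcrest Reservoir $1,800.00; Ashcroft Annex $300.00. Residual $7,100.00.
Residual split over remaining clients served 1,096: Garrison Terminal 148.9964 → $149.00; Valley Greenway 6,951.0036 → $6,951.00.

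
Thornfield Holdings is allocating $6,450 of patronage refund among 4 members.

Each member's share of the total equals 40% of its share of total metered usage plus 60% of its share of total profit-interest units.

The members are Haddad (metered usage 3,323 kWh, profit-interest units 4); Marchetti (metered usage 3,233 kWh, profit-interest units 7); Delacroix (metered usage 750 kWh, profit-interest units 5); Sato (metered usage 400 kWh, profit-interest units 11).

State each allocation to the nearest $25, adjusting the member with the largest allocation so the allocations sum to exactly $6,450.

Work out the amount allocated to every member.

Haddad: $1,675; Marchetti: $2,100; Delacroix: $975; Sato: $1,700

Metered usage total 7,706; profit-interest units total 27.
Composite weights (40% metered usage + 60% profit-interest units): Haddad 0.2614; Marchetti 0.3234; Delacroix 0.1500; Sato 0.2652.
Unrounded shares: Haddad 1,685.89; Marchetti 2,085.75; Delacroix 967.77; Sato 1,710.59.
At nearest $25: Haddad $1,675; Marchetti $2,075; Delacroix $975; Sato $1,700. Sum = $6,425.
Difference $6,450 − $6,425 = +$25 applied to largest allocation (Marchetti): Marchetti becomes $2,100.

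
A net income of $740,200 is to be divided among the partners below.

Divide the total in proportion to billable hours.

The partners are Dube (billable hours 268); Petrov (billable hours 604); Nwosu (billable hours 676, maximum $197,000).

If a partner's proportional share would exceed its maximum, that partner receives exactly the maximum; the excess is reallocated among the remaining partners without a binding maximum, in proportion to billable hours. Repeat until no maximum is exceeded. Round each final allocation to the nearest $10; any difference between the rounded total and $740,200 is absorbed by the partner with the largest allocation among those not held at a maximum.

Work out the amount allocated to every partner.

Total billable hours = 1,548.
Proportional shares (ignoring caps): Dube 128,148.32; Petrov 288,811.89; Nwosu 323,239.79.
Held at cap: Nwosu ($197,000); residual $543,200 reallocated over remaining billable hours 872.
Redistributed shares: Dube 166,946.79 → $166,950; Petrov 376,253.21 → $376,250.

Dube: $166,950 | Petrov: $376,250 | Nwosu: $197,000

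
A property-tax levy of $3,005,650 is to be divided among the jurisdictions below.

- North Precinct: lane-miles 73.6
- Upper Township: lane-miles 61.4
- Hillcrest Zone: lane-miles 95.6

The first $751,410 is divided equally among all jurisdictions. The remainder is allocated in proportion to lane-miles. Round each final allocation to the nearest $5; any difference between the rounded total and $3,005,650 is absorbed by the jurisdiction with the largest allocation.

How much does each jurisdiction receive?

North Precinct: $969,950 · Upper Township: $850,690 · Hillcrest Zone: $1,185,010

$751,410 shared equally gives $250,470 per jurisdiction.
Remainder $2,254,240 by lane-miles (total 230.6): North Precinct 719,479.90 → $719,480; Upper Township 600,218.28 → $600,220; Hillcrest Zone 934,541.82 → $934,540.
Totals: North Precinct $250,470 + $719,480 = $969,950; Upper Township $250,470 + $600,220 = $850,690; Hillcrest Zone $250,470 + $934,540 = $1,185,010.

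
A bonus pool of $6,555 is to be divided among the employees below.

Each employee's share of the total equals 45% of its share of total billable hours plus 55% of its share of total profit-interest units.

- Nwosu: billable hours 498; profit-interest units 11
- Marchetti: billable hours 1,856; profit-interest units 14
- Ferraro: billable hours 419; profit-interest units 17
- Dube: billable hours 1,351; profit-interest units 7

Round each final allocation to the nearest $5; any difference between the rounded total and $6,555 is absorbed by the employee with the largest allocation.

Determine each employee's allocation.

Totals — billable hours 4,124, profit-interest units 49.
Blended shares (45% billable hours + 55% profit-interest units): Nwosu 0.1778; Marchetti 0.3597; Ferraro 0.2365; Dube 0.2260.
Raw shares: Nwosu 1,165.54; Marchetti 2,357.60; Ferraro 1,550.50; Dube 1,481.36.
Rounded to nearest $5: Nwosu $1,165; Marchetti $2,360; Ferraro $1,550; Dube $1,480. Sum = $6,555.
Sum already equals the total — no adjustment.

Nwosu: $1,165 | Marchetti: $2,360 | Ferraro: $1,550 | Dube: $1,480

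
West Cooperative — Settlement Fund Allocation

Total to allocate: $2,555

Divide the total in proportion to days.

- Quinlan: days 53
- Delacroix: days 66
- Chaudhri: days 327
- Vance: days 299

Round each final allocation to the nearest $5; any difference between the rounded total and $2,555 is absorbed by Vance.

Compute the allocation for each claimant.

Quinlan: $180; Delacroix: $225; Chaudhri: $1,120; Vance: $1,030

Total days = 745.
Pro-rata amounts: Quinlan 53/745 × $2,555 = 181.77; Delacroix 66/745 × $2,555 = 226.35; Chaudhri 327/745 × $2,555 = 1,121.46; Vance 299/745 × $2,555 = 1,025.43.
Rounded to nearest $5: Quinlan $180; Delacroix $225; Chaudhri $1,120; Vance $1,025. Sum = $2,550.
Difference $2,555 − $2,550 = +$5 applied to Vance: Vance becomes $1,030.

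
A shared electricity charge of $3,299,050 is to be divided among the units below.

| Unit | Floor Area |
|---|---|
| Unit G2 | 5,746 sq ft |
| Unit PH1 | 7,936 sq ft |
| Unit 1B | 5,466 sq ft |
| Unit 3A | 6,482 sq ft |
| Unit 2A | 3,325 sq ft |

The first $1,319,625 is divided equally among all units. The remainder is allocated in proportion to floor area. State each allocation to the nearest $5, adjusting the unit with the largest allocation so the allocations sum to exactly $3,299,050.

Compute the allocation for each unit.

Unit G2: $656,735 · Unit PH1: $806,445 · Unit 1B: $637,590 · Unit 3A: $707,050 · Unit 2A: $491,230

$1,319,625 shared equally gives $263,925 per unit.
Remainder $1,979,425 by floor area (total 28,955): Unit G2 392,808.70 → $392,810; Unit PH1 542,521.73 → $542,520; Unit 1B 373,667.31 → $373,665; Unit 3A 443,123.22 → $443,125; Unit 2A 227,304.03 → $227,305.
Totals: Unit G2 $263,925 + $392,810 = $656,735; Unit PH1 $263,925 + $542,520 = $806,445; Unit 1B $263,925 + $373,665 = $637,590; Unit 3A $263,925 + $443,125 = $707,050; Unit 2A $263,925 + $227,305 = $491,230.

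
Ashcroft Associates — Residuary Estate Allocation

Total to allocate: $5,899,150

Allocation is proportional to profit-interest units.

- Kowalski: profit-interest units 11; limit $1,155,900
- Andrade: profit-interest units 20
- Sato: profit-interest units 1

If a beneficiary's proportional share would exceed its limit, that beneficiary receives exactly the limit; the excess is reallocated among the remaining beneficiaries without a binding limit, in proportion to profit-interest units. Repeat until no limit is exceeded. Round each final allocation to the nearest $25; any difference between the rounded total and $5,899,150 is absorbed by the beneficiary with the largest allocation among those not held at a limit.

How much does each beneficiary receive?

Combined profit-interest units = 32.
Proportional shares (ignoring caps): Kowalski 2,027,832.81; Andrade 3,686,968.75; Sato 184,348.44.
Held at cap: Kowalski ($1,155,900); residual $4,743,250 reallocated over remaining profit-interest units 21.
Shares after redistribution: Andrade 4,517,380.95 → $4,517,375; Sato 225,869.05 → $225,875.

Kowalski: $1,155,900; Andrade: $4,517,375; Sato: $225,875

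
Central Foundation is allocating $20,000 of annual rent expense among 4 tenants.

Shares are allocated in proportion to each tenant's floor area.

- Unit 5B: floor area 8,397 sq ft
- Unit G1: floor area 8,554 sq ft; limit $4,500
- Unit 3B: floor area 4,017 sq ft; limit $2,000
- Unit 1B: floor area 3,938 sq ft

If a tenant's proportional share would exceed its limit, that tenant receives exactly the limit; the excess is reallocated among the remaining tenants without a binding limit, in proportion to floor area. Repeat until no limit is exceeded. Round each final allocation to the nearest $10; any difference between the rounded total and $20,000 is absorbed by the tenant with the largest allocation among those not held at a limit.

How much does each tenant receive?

Unit 5B: $9,190 | Unit G1: $4,500 | Unit 3B: $2,000 | Unit 1B: $4,310

Sum of floor area: 24,906.
Proportional shares (ignoring caps): Unit 5B 6,742.95; Unit G1 6,869.03; Unit 3B 3,225.73; Unit 1B 3,162.29.
Cap binds for Unit G1 ($4,500), Unit 3B ($2,000); balance $13,500 reallocated over remaining floor area 12,335.
Remaining shares: Unit 5B 9,190.07 → $9,190; Unit 1B 4,309.93 → $4,310.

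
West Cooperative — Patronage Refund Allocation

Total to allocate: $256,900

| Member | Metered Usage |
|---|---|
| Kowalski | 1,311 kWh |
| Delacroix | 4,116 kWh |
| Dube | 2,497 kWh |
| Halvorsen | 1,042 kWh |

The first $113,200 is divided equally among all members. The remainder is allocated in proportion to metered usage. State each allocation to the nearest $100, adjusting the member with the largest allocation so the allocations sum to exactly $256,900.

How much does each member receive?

First tranche $113,200 split equally: $28,300 each.
Remainder $143,700 by metered usage (total 8,966): Kowalski 21,011.68 → $21,000; Delacroix 65,968.01 → $66,000; Dube 40,019.95 → $40,000; Halvorsen 16,700.36 → $16,700.
Totals: Kowalski $28,300 + $21,000 = $49,300; Delacroix $28,300 + $66,000 = $94,300; Dube $28,300 + $40,000 = $68,300; Halvorsen $28,300 + $16,700 = $45,000.

Kowalski: $49,300 | Delacroix: $94,300 | Dube: $68,300 | Halvorsen: $45,000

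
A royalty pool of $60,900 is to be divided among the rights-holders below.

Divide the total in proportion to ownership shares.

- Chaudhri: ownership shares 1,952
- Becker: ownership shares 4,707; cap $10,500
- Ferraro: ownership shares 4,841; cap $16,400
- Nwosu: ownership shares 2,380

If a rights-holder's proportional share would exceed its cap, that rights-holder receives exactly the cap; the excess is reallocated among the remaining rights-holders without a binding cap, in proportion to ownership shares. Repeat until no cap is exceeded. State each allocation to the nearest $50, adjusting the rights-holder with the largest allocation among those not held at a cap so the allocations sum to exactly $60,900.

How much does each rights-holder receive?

Chaudhri: $15,300; Becker: $10,500; Ferraro: $16,400; Nwosu: $18,700

Sum of ownership shares: 13,880.
Unconstrained shares: Chaudhri 8,564.61; Becker 20,652.47; Ferraro 21,240.41; Nwosu 10,442.51.
Cap binds for Becker ($10,500), Ferraro ($16,400); residual $34,000 reallocated over remaining ownership shares 4,332.
Remaining shares: Chaudhri 15,320.41 → $15,300; Nwosu 18,679.59 → $18,700.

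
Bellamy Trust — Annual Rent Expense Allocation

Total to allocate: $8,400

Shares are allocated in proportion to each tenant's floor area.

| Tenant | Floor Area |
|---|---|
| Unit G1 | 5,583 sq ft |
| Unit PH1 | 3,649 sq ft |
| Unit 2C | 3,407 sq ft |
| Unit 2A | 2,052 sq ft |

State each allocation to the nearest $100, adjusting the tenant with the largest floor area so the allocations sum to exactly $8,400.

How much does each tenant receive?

Sum of floor area: 5,583 + 3,649 + 3,407 + 2,052 = 14,691.
Pro-rata amounts: Unit G1 3,192.24; Unit PH1 2,086.42; Unit 2C 1,948.05; Unit 2A 1,173.29.
After rounding ($100): Unit G1 $3,200; Unit PH1 $2,100; Unit 2C $1,900; Unit 2A $1,200. Sum = $8,400.
Sum already equals the total — no adjustment.

Unit G1: $3,200 | Unit PH1: $2,100 | Unit 2C: $1,900 | Unit 2A: $1,200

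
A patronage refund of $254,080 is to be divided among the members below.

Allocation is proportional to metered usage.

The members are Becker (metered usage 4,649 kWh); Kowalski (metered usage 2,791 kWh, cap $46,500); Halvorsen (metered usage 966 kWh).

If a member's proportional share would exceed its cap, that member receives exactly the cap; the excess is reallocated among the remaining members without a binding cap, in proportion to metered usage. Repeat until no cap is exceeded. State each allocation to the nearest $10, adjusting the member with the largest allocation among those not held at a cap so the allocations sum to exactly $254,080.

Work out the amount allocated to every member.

Metered usage total: 8,406.
Pro-rata shares before constraints: Becker 140,520.81; Kowalski 84,360.85; Halvorsen 29,198.34.
Capped: Kowalski ($46,500); remaining pool $207,580 reallocated over remaining metered usage 5,615.
Shares after redistribution: Becker 171,868.11 → $171,870; Halvorsen 35,711.89 → $35,710.

Becker: $171,870 | Kowalski: $46,500 | Halvorsen: $35,710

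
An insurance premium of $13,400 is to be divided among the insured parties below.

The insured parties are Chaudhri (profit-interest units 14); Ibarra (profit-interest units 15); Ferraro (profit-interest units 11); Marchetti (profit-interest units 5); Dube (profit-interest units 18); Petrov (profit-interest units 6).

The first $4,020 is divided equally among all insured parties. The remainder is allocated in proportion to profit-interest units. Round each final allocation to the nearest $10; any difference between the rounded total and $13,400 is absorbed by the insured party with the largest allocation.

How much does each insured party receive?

$4,020 shared equally gives $670 per insured party.
Remainder $9,380 by profit-interest units (total 69): Chaudhri 1,903.19 → $1,900; Ibarra 2,039.13 → $2,040; Ferraro 1,495.36 → $1,500; Marchetti 679.71 → $680; Dube 2,446.96 → $2,450; Petrov 815.65 → $820.
Rounding difference −$10 on remainder applied to Dube.
Totals: Chaudhri $670 + $1,900 = $2,570; Ibarra $670 + $2,040 = $2,710; Ferraro $670 + $1,500 = $2,170; Marchetti $670 + $680 = $1,350; Dube $670 + $2,440 = $3,110; Petrov $670 + $820 = $1,490.

Chaudhri: $2,570; Ibarra: $2,710; Ferraro: $2,170; Marchetti: $1,350; Dube: $3,110; Petrov: $1,490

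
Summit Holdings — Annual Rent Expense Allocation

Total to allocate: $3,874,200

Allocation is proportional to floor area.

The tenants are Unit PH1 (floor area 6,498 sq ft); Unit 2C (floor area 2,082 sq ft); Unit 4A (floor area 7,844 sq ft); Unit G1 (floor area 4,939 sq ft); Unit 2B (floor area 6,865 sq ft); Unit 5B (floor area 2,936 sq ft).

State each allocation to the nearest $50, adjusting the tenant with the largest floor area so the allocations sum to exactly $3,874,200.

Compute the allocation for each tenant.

Sum of floor area: 31,164.
Raw shares: Unit PH1 6,498/31,164 × $3,874,200 = 807,808.74; Unit 2C 2,082/31,164 × $3,874,200 = 258,826.99; Unit 4A 7,844/31,164 × $3,874,200 = 975,138.78; Unit G1 4,939/31,164 × $3,874,200 = 613,999.29; Unit 2B 6,865/31,164 × $3,874,200 = 853,432.90; Unit 5B 2,936/31,164 × $3,874,200 = 364,993.30.
After rounding ($50): Unit PH1 $807,800; Unit 2C $258,850; Unit 4A $975,150; Unit G1 $614,000; Unit 2B $853,450; Unit 5B $365,000. Sum = $3,874,250.
Difference $3,874,200 − $3,874,250 = −$50 applied to largest floor area (Unit 4A): Unit 4A becomes $975,100.

Unit PH1: $807,800; Unit 2C: $258,850; Unit 4A: $975,100; Unit G1: $614,000; Unit 2B: $853,450; Unit 5B: $365,000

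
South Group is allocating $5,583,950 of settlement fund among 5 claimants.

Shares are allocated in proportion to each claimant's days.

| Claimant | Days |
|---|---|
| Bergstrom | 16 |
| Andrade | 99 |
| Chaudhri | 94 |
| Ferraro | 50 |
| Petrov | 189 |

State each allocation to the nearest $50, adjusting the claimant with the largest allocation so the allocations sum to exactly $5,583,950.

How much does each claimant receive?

Bergstrom: $199,450; Andrade: $1,233,950; Chaudhri: $1,171,650; Ferraro: $623,200; Petrov: $2,355,700

Sum of days: 448.
Raw shares: Bergstrom 16/448 × $5,583,950 = 199,426.79; Andrade 99/448 × $5,583,950 = 1,233,953.24; Chaudhri 94/448 × $5,583,950 = 1,171,632.37; Ferraro 50/448 × $5,583,950 = 623,208.71; Petrov 189/448 × $5,583,950 = 2,355,728.91.
After rounding ($50): Bergstrom $199,450; Andrade $1,233,950; Chaudhri $1,171,650; Ferraro $623,200; Petrov $2,355,750. Sum = $5,584,000.
Difference $5,583,950 − $5,584,000 = −$50 applied to largest allocation (Petrov): Petrov becomes $2,355,700.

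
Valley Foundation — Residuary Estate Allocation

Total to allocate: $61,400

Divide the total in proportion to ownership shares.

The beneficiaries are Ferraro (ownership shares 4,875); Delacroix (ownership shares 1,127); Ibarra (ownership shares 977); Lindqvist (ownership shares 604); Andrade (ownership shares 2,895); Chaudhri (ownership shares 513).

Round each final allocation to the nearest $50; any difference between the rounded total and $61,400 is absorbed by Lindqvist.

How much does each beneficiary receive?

Combined ownership shares = 10,991.
Raw shares: Ferraro 4,875/10,991 × $61,400 = 27,233.65; Delacroix 1,127/10,991 × $61,400 = 6,295.86; Ibarra 977/10,991 × $61,400 = 5,457.90; Lindqvist 604/10,991 × $61,400 = 3,374.18; Andrade 2,895/10,991 × $61,400 = 16,172.60; Chaudhri 513/10,991 × $61,400 = 2,865.82.
Rounded to nearest $50: Ferraro $27,250; Delacroix $6,300; Ibarra $5,450; Lindqvist $3,350; Andrade $16,150; Chaudhri $2,850. Sum = $61,350.
Difference $61,400 − $61,350 = +$50 applied to Lindqvist: Lindqvist becomes $3,400.

Ferraro: $27,250; Delacroix: $6,300; Ibarra: $5,450; Lindqvist: $3,400; Andrade: $16,150; Chaudhri: $2,850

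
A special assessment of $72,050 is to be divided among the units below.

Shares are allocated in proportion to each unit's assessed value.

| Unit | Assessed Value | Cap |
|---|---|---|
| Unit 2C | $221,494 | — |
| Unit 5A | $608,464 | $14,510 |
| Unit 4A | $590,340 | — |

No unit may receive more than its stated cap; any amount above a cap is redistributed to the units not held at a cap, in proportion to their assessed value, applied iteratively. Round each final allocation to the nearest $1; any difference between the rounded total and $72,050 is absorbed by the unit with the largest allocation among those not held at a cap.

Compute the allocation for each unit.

Unit 2C: $15,699; Unit 5A: $14,510; Unit 4A: $41,841

Combined assessed value = 1,420,298.
Proportional shares (ignoring caps): Unit 2C 11,236.12; Unit 5A 30,866.64; Unit 4A 29,947.23.
Held at cap: Unit 5A ($14,510); remaining pool $57,540 reallocated over remaining assessed value 811,834.
Shares after redistribution: Unit 2C 15,698.73 → $15,699; Unit 4A 41,841.27 → $41,841.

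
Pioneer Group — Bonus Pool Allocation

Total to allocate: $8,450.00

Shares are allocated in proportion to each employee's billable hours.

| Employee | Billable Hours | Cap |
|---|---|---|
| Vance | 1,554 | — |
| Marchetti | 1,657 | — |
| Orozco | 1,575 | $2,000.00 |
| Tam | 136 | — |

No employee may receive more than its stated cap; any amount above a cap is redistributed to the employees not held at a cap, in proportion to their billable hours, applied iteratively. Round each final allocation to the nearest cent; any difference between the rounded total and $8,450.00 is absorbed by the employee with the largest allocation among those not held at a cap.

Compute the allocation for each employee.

Billable hours total: 4,922.
Pro-rata shares before constraints: Vance 2,667.8789; Marchetti 2,844.7074; Orozco 2,703.9313; Tam 233.4823.
Held at cap: Orozco ($2,000.00); balance $6,450.00 reallocated over remaining billable hours 3,347.
Shares after redistribution: Vance 2,994.7117 → $2,994.71; Marchetti 3,193.2029 → $3,193.20; Tam 262.0854 → $262.09.

Vance: $2,994.71 | Marchetti: $3,193.20 | Orozco: $2,000.00 | Tam: $262.09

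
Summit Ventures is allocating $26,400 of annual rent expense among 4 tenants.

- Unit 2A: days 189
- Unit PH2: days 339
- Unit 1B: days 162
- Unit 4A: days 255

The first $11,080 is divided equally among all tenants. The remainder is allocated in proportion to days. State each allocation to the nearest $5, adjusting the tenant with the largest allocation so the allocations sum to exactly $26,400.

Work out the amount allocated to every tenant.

Unit 2A: $5,835 | Unit PH2: $8,265 | Unit 1B: $5,395 | Unit 4A: $6,905

$11,080 shared equally gives $2,770 per tenant.
Remainder $15,320 by days (total 945): Unit 2A 3,064.00 → $3,065; Unit PH2 5,495.75 → $5,495; Unit 1B 2,626.29 → $2,625; Unit 4A 4,133.97 → $4,135.
Totals: Unit 2A $2,770 + $3,065 = $5,835; Unit PH2 $2,770 + $5,495 = $8,265; Unit 1B $2,770 + $2,625 = $5,395; Unit 4A $2,770 + $4,135 = $6,905.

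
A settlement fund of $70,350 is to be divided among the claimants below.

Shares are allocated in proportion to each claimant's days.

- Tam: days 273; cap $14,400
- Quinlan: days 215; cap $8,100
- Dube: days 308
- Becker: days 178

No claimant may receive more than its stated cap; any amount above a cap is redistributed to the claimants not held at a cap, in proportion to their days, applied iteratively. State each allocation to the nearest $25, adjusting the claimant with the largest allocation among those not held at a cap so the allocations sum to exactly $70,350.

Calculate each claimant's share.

Tam: $14,400; Quinlan: $8,100; Dube: $30,325; Becker: $17,525

Days total: 974.
Pro-rata shares before constraints: Tam 19,718.22; Quinlan 15,529.00; Dube 22,246.20; Becker 12,856.57.
Held at cap: Tam ($14,400), Quinlan ($8,100); balance $47,850 reallocated over remaining days 486.
Shares after redistribution: Dube 30,324.69 → $30,325; Becker 17,525.31 → $17,525.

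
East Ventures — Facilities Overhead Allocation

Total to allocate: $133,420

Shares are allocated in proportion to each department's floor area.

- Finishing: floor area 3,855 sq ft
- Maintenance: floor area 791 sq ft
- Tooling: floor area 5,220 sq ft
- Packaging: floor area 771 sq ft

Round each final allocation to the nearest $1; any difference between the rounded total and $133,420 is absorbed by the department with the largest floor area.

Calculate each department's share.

Floor area total: 3,855 + 791 + 5,220 + 771 = 10,637.
Raw shares: Finishing 48,353.30; Maintenance 9,921.52; Tooling 65,474.51; Packaging 9,670.66.
Rounded to nearest $1: Finishing $48,353; Maintenance $9,922; Tooling $65,475; Packaging $9,671. Sum = $133,421.
Difference $133,420 − $133,421 = −$1 applied to largest floor area (Tooling): Tooling becomes $65,474.

Finishing: $48,353 · Maintenance: $9,922 · Tooling: $65,474 · Packaging: $9,671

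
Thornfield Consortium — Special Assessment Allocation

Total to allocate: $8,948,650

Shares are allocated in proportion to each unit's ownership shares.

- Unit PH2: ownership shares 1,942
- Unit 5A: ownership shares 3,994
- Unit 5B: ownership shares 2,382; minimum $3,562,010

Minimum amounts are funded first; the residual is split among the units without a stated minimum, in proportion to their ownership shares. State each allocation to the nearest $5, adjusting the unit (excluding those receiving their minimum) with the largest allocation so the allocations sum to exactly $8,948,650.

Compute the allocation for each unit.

Unit PH2: $1,762,275; Unit 5A: $3,624,365; Unit 5B: $3,562,010

Minimums first: Unit 5B $3,562,010. Balance $5,386,640.
Balance split over remaining ownership shares 5,936: Unit PH2 1,762,273.40 → $1,762,275; Unit 5A 3,624,366.60 → $3,624,365.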